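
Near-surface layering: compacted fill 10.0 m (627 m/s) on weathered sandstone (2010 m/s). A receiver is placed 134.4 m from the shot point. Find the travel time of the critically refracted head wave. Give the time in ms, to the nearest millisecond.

97 ms

t = x/V₂ + 2h·√(V₂²−V₁²)/(V₁V₂).
√(V₂²−V₁²) = √(2010²−627²) = 1909.7 m/s; delay term = 2·10.0·1909.7/(627·2010) = 0.03031 s.
t = 134.4/2010 + 0.03031 = 0.09717 s.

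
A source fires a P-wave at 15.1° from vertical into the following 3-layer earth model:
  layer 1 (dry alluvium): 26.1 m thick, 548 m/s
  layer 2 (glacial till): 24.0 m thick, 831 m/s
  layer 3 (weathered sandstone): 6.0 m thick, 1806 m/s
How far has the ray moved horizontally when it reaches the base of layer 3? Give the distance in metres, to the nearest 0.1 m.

Apply Snell's law at each interface; in layer i the horizontal offset is hᵢ·tan θᵢ.
Layer 1: θ = 15.10°; offset = 26.1·tan 15.10° = 7.042 m.
Layer 2: sin θ = 831·sin 15.1°/548 = 0.3950, θ = 23.27°; offset = 24.0·tan 23.27° = 10.320 m.
Layer 3: sin θ = 1806·sin 15.1°/548 = 0.8585, θ = 59.15°; offset = 6.0·tan 59.15° = 10.046 m.
Total horizontal offset = 27.408 m.

27.4 m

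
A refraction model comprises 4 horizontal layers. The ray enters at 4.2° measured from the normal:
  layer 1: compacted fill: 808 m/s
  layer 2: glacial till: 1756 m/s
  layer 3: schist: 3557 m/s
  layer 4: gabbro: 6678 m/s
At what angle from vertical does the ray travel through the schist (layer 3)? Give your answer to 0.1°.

18.8°

Snell's law across each interface conserves sin θ / V, so sin θ_3 = V_3·sin θ₁/V₁.
sin θ_3 = 3557 × sin 4.2° / 808 = 0.3224.
θ_3 = 18.81° from the vertical.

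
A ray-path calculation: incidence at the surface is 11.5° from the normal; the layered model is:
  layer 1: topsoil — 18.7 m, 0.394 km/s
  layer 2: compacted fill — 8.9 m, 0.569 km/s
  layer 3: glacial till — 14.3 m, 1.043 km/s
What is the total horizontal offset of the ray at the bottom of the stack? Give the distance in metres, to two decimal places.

15.37 m

p = sin θ₁/V₁ = sin 11.5°/0.394 = 5.0601e-01 s/km is conserved through the stack.
Layer 1: θ = 11.50°; offset = 18.7·tan 11.50° = 3.8046 m.
Layer 2: sin θ = p·0.569 = 0.2879 → θ = 16.73°; offset = 8.9·tan 16.73° = 2.6758 m.
Layer 3: sin θ = p·1.043 = 0.5278 → θ = 31.85°; offset = 14.3·tan 31.85° = 8.8853 m.
Σ offsets = 15.3657 m.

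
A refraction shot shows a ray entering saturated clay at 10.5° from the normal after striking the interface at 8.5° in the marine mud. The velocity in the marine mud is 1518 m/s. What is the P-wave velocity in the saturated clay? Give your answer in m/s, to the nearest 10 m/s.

Snell's law: sin 8.5°/V₁ = sin 10.5°/V₂.
V₂ = V₁·sin 10.5°/sin 8.5° = 1518 × 1.2329 = 1871.56 m/s.

1870 m/s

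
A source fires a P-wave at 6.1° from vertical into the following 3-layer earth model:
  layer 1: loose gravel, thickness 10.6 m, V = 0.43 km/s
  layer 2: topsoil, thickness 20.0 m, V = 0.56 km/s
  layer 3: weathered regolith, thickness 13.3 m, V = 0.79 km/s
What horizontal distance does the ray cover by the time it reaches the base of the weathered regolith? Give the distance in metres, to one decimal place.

Apply Snell's law at each interface; in layer i the horizontal offset is hᵢ·tan θᵢ.
Layer 1: θ = 6.10°; offset = 10.6·tan 6.10° = 1.133 m.
Layer 2: sin θ = 0.56·sin 6.1°/0.43 = 0.1384, θ = 7.95°; offset = 20.0·tan 7.95° = 2.795 m.
Layer 3: sin θ = 0.79·sin 6.1°/0.43 = 0.1952, θ = 11.26°; offset = 13.3·tan 11.26° = 2.647 m.
Summing the layer offsets gives 6.575 m.

6.6 m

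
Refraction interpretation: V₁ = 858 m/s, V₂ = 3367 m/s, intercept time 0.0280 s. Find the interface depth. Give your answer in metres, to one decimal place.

h = tᵢ·V₁·V₂ / (2·√(V₂²−V₁²)).
√(V₂²−V₁²) = √(3367² − 858²) = 3255.8 m/s.
h = 0.028 s × 858 × 3367 / (2 × 3255.8) = 12.42 m.

12.4 m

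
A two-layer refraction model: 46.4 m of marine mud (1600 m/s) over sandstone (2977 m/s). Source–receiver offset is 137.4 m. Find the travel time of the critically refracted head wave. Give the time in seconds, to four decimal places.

θ_c = arcsin(V₁/V₂) = arcsin(1600/2977) = 32.51°, cos θ_c = 0.8433.
Intercept time tᵢ = 2h cos θ_c / V₁ = 2·46.4·0.8433/1600 = 0.04891 s.
t = x/V₂ + tᵢ = 137.4/2977 + 0.04891 = 0.09506 s.

0.0951 s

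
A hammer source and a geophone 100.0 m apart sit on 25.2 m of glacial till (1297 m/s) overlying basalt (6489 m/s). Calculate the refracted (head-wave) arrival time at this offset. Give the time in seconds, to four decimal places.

0.0535 s

t = x/V₂ + 2h·√(V₂²−V₁²)/(V₁V₂).
√(V₂²−V₁²) = √(6489²−1297²) = 6358.1 m/s; delay term = 2·25.2·6358.1/(1297·6489) = 0.03807 s.
t = 100.0/6489 + 0.03807 = 0.05349 s.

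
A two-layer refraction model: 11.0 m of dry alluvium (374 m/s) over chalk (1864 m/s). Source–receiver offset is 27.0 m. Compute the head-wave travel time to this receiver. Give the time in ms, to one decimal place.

72.1 ms

θ_c = arcsin(V₁/V₂) = arcsin(374/1864) = 11.57°, cos θ_c = 0.9797.
Intercept time tᵢ = 2h cos θ_c / V₁ = 2·11.0·0.9797/374 = 0.05763 s.
t = x/V₂ + tᵢ = 27.0/1864 + 0.05763 = 0.07211 s.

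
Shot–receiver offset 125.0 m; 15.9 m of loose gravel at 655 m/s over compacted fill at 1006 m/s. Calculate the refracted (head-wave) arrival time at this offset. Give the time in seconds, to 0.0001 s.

0.1611 s

t = x/V₂ + 2h·√(V₂²−V₁²)/(V₁V₂).
√(V₂²−V₁²) = √(1006²−655²) = 763.6 m/s; delay term = 2·15.9·763.6/(655·1006) = 0.03685 s.
t = 125.0/1006 + 0.03685 = 0.16110 s.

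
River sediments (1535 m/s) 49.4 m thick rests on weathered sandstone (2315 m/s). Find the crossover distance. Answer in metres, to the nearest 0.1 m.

θ_c = arcsin(1535/2315) = 41.53°, so cos θ_c = 0.7486 and tᵢ = 2h cos θ_c/V₁ = 0.0482 s.
At crossover x/V₁ = x/V₂ + tᵢ ⇒ x = tᵢ/(1/V₁ − 1/V₂) = 0.04818/(6.5147e-04 − 4.3197e-04) = 219.50 m.

219.5 m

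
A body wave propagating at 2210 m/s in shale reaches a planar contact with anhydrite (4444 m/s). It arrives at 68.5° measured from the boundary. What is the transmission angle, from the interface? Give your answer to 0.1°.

42.5°

Convert to the normal: θ₁ = 90° − 68.5° = 21.5°.
sin θ₁/V₁ = sin θ₂/V₂ ⇒ sin θ₂ = 4444·sin 21.5°/2210 = 4444·0.3665/2210 = 0.7370.
θ₂ = arcsin 0.7370 = 47.48° from the normal.
From the interface: 90° − 47.48° = 42.52°.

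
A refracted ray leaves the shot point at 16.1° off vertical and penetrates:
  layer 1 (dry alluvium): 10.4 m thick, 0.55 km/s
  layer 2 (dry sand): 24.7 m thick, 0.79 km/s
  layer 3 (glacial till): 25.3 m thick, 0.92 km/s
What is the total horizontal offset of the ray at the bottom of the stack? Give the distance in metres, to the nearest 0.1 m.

27.0 m

Apply Snell's law at each interface; in layer i the horizontal offset is hᵢ·tan θᵢ.
Layer 1: θ = 16.10°; offset = 10.4·tan 16.10° = 3.002 m.
Layer 2: sin θ = 0.79·sin 16.1°/0.55 = 0.3983, θ = 23.47°; offset = 24.7·tan 23.47° = 10.726 m.
Layer 3: sin θ = 0.92·sin 16.1°/0.55 = 0.4639, θ = 27.64°; offset = 25.3·tan 27.64° = 13.247 m.
Σ offsets = 26.976 m.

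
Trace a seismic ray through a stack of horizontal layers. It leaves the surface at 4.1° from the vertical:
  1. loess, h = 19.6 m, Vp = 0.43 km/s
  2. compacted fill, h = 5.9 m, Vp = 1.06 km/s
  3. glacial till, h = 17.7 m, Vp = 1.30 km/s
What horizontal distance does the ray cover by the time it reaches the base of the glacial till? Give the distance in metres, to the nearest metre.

Apply Snell's law at each interface; in layer i the horizontal offset is hᵢ·tan θᵢ.
Layer 1: θ = 4.10°; offset = 19.6·tan 4.10° = 1.405 m.
Layer 2: sin θ = 1.06·sin 4.1°/0.43 = 0.1762, θ = 10.15°; offset = 5.9·tan 10.15° = 1.056 m.
Layer 3: sin θ = 1.30·sin 4.1°/0.43 = 0.2162, θ = 12.48°; offset = 17.7·tan 12.48° = 3.919 m.
Summing the layer offsets gives 6.380 m.

6 m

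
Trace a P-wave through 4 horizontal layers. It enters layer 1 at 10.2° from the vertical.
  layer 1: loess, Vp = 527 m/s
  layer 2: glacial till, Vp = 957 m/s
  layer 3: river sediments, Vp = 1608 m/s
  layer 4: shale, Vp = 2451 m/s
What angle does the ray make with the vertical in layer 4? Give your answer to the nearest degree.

Snell's law across each interface conserves sin θ / V, so sin θ_4 = V_4·sin θ₁/V₁.
sin θ_4 = 2451 × sin 10.2° / 527 = 0.8236.
θ_4 = 55.45° from the vertical.

55°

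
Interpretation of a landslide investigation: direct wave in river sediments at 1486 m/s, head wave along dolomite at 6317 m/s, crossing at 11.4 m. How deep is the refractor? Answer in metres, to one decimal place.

x_cross = 2h·√((V₂+V₁)/(V₂−V₁)) → h = x_cross / (2·√((V₂+V₁)/(V₂−V₁))).
√((V₂+V₁)/(V₂−V₁)) = √((6317+1486)/(6317−1486)) = 1.2709.
h = 11.4 / (2·1.2709) = 4.49 m.

4.5 m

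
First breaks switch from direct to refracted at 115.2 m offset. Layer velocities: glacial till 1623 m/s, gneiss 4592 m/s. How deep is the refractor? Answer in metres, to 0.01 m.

39.81 m

h = (x_cross/2)·√((V₂−V₁)/(V₂+V₁)).
(V₂−V₁)/(V₂+V₁) = (4592−1623)/(4592+1623) = 0.4777; √ = 0.6912.
h = (115.2/2)·0.6912 = 39.81 m.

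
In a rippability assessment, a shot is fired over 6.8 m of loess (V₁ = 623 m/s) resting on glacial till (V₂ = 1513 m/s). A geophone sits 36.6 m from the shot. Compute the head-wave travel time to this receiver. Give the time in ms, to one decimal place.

44.1 ms

θ_c = arcsin(V₁/V₂) = arcsin(623/1513) = 24.32°, cos θ_c = 0.9113.
Intercept time tᵢ = 2h cos θ_c / V₁ = 2·6.8·0.9113/623 = 0.01989 s.
t = x/V₂ + tᵢ = 36.6/1513 + 0.01989 = 0.04408 s.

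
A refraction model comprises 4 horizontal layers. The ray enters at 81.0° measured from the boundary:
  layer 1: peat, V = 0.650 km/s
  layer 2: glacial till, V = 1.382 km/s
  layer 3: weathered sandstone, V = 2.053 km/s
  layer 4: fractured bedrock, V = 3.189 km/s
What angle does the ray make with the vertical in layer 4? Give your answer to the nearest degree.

From the normal: θ₁ = 90° − 81.0° = 9.0°.
Snell's law across each interface conserves sin θ / V, so sin θ_4 = V_4·sin θ₁/V₁.
sin θ_4 = 3.189 × sin 9.0° / 0.650 = 0.7675.
θ_4 = 50.13° from the vertical.

50°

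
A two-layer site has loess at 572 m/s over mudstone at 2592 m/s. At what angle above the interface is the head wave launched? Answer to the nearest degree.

77°

Critical incidence: sin θ_c = V₁/V₂ = 572/2592 = 0.2207.
θ_c = arcsin 0.2207 = 12.75°.
Measured from the interface: 90° − 12.75° = 77.25°.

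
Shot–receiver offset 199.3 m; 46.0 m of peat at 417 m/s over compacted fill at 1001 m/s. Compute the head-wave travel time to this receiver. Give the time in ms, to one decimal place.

θ_c = arcsin(V₁/V₂) = arcsin(417/1001) = 24.62°, cos θ_c = 0.9091.
Intercept time tᵢ = 2h cos θ_c / V₁ = 2·46.0·0.9091/417 = 0.20057 s.
t = x/V₂ + tᵢ = 199.3/1001 + 0.20057 = 0.39967 s.

399.7 ms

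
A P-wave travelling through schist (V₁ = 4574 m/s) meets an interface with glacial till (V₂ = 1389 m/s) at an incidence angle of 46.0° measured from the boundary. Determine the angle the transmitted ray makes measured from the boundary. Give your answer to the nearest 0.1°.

Convert to the normal: θ₁ = 90° − 46.0° = 44.0°.
Snell's law: sin θ₂ = (V₂/V₁)·sin θ₁ = (1389/4574)·sin 44.0° = 0.2109.
θ₂ = arcsin 0.2109 = 12.18° from the normal.
From the interface: 90° − 12.18° = 77.82°.

77.8°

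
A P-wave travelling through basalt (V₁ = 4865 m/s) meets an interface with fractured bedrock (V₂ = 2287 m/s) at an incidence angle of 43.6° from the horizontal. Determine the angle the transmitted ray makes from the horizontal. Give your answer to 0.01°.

70.10°

Convert to the normal: θ₁ = 90° − 43.6° = 46.4°.
sin θ₁/V₁ = sin θ₂/V₂ ⇒ sin θ₂ = 2287·sin 46.4°/4865 = 2287·0.7242/4865 = 0.3404.
θ₂ = sin⁻¹(0.3404) = 19.90° (from vertical).
From the interface: 90° − 19.90° = 70.10°.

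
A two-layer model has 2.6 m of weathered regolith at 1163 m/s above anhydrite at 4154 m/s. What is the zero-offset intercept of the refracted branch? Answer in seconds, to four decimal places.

0.0043 s

tᵢ = 2h·√(V₂²−V₁²)/(V₁V₂).
√(V₂²−V₁²) = √(4154²−1163²) = 3987.9 m/s.
tᵢ = 2·2.6·3987.9/(1163·4154) = 0.00429 s.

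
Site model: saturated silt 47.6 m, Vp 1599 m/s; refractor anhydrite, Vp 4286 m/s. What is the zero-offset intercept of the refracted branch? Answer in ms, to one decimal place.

55.2 ms

θ_c = arcsin(V₁/V₂) = arcsin(1599/4286) = 21.91°; cos θ_c = 0.9278.
tᵢ = 2h·cos θ_c / V₁ = 2·47.6·0.9278 / 1599 = 0.05524 s.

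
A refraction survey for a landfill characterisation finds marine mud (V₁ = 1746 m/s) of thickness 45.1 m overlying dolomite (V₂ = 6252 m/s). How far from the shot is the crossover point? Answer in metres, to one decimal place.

120.2 m

x_cross = 2h·√((V₂+V₁)/(V₂−V₁)).
(V₂+V₁)/(V₂−V₁) = (6252+1746)/(6252−1746) = 1.7750; √ = 1.3323.
x_cross = 2·45.1·1.3323 = 120.17 m.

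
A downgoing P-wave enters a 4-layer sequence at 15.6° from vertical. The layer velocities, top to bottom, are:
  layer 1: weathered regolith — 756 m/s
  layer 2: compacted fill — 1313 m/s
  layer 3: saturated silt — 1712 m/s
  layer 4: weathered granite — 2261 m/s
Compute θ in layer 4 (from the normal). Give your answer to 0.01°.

Snell's law across each interface conserves sin θ / V, so sin θ_4 = V_4·sin θ₁/V₁.
sin θ_4 = 2261 × sin 15.6° / 756 = 0.8043.
θ_4 = 53.54° from the vertical.

53.54°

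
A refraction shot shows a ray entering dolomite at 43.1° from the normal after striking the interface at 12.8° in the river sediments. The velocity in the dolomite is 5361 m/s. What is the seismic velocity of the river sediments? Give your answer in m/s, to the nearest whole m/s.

1738 m/s

sin 12.8° = 0.2215; sin 43.1° = 0.6833.
V₁ = V₂·(sin θ₁/sin θ₂) = 5361·(0.2215/0.6833) = 1738.28 m/s.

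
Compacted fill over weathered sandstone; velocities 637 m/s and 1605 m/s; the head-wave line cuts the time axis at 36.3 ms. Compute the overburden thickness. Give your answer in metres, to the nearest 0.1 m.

12.6 m

θ_c = arcsin(637/1605) = 23.38°; cos θ_c = 0.9179.
tᵢ = 2h cos θ_c/V₁ ⇒ h = tᵢ·V₁/(2 cos θ_c) = 0.0363·637/(2·0.9179) = 12.60 m.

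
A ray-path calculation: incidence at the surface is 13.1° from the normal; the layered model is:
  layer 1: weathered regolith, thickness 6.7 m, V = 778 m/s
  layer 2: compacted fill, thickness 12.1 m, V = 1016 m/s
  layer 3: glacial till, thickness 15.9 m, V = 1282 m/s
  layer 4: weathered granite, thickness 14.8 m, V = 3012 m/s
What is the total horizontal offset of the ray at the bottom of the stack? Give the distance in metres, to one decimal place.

38.8 m

Ray parameter p = sin 13.1° / 778 m/s = 2.9133e-04 s/m.
Layer 1: θ = 13.10°; offset = 6.7·tan 13.10° = 1.559 m.
Layer 2: sin θ = p·1016 = 0.2960 → θ = 17.22°; offset = 12.1·tan 17.22° = 3.749 m.
Layer 3: sin θ = p·1282 = 0.3735 → θ = 21.93°; offset = 15.9·tan 21.93° = 6.402 m.
Layer 4: sin θ = p·3012 = 0.8775 → θ = 61.34°; offset = 14.8·tan 61.34° = 27.076 m.
Σ offsets = 38.787 m.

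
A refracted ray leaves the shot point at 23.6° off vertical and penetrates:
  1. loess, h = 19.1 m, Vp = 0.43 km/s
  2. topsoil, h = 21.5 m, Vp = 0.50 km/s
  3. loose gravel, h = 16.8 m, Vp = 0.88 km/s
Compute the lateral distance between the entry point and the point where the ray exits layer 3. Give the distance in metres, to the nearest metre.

Apply Snell's law at each interface; in layer i the horizontal offset is hᵢ·tan θᵢ.
Layer 1: θ = 23.60°; offset = 19.1·tan 23.60° = 8.345 m.
Layer 2: sin θ = 0.50·sin 23.6°/0.43 = 0.4655, θ = 27.74°; offset = 21.5·tan 27.74° = 11.309 m.
Layer 3: sin θ = 0.88·sin 23.6°/0.43 = 0.8193, θ = 55.02°; offset = 16.8·tan 55.02° = 24.008 m.
Total horizontal offset = 43.661 m.

44 m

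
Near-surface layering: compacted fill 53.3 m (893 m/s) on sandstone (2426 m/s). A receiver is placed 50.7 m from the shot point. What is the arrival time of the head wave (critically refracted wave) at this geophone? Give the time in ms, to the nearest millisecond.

θ_c = arcsin(V₁/V₂) = arcsin(893/2426) = 21.60°, cos θ_c = 0.9298.
Intercept time tᵢ = 2h cos θ_c / V₁ = 2·53.3·0.9298/893 = 0.11099 s.
t = x/V₂ + tᵢ = 50.7/2426 + 0.11099 = 0.13189 s.

132 ms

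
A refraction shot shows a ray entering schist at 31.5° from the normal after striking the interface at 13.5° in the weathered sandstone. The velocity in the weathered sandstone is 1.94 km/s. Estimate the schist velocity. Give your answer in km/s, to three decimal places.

Snell's law: sin 13.5°/V₁ = sin 31.5°/V₂.
V₂ = V₁·sin 31.5°/sin 13.5° = 1.94 × 2.2382 = 4.342 km/s.

4.342 km/s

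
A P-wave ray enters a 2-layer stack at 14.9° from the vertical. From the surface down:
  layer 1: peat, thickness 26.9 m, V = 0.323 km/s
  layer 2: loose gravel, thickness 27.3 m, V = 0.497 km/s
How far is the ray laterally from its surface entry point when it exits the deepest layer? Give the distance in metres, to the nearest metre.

19 m

Apply Snell's law at each interface; in layer i the horizontal offset is hᵢ·tan θᵢ.
Layer 1: θ = 14.90°; offset = 26.9·tan 14.90° = 7.158 m.
Layer 2: sin θ = 0.497·sin 14.9°/0.323 = 0.3957, θ = 23.31°; offset = 27.3·tan 23.31° = 11.761 m.
Total horizontal offset = 18.918 m.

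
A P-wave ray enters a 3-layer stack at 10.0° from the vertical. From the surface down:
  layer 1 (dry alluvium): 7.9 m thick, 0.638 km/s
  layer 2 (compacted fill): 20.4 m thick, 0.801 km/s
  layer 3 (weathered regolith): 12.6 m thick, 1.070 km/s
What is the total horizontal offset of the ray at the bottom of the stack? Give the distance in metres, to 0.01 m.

p = sin θ₁/V₁ = sin 10.0°/0.638 = 2.7218e-01 s/km is conserved through the stack.
Layer 1: θ = 10.00°; offset = 7.9·tan 10.00° = 1.3930 m.
Layer 2: sin θ = p·0.801 = 0.2180 → θ = 12.59°; offset = 20.4·tan 12.59° = 4.5571 m.
Layer 3: sin θ = p·1.070 = 0.2912 → θ = 16.93°; offset = 12.6·tan 16.93° = 3.8357 m.
Σ offsets = 9.7858 m.

9.79 m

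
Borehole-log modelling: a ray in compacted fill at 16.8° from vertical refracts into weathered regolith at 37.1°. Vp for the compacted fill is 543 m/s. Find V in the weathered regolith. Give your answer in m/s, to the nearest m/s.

sin 16.8° = 0.2890; sin 37.1° = 0.6032.
V₂ = V₁·(sin θ₂/sin θ₁) = 543·(0.6032/0.2890) = 1133.24 m/s.

1133 m/s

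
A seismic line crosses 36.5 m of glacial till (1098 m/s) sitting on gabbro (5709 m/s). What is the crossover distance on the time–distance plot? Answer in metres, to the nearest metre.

x_cross = 2h·√((V₂+V₁)/(V₂−V₁)).
(V₂+V₁)/(V₂−V₁) = (5709+1098)/(5709−1098) = 1.4763; √ = 1.2150.
x_cross = 2·36.5·1.2150 = 88.70 m.

89 m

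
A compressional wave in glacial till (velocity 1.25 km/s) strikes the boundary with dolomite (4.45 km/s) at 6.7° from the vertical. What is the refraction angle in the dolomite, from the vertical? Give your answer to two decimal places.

24.54°

Snell's law: sin θ₂ = (V₂/V₁)·sin θ₁ = (4.45/1.25)·sin 6.7° = 0.4153.
θ₂ = arcsin 0.4153 = 24.54° from the normal.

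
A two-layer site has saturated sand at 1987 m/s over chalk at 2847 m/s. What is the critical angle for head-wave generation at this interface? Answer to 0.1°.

44.3°

At critical incidence the refracted ray runs along the interface (θ₂ = 90°), so sin θ_c = V₁/V₂.
θ_c = arcsin(1987/2847) = arcsin 0.6979 = 44.26°.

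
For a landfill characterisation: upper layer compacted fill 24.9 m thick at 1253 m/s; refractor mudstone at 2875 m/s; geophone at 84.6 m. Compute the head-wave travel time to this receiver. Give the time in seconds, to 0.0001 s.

θ_c = arcsin(V₁/V₂) = arcsin(1253/2875) = 25.84°, cos θ_c = 0.9000.
Intercept time tᵢ = 2h cos θ_c / V₁ = 2·24.9·0.9000/1253 = 0.03577 s.
t = x/V₂ + tᵢ = 84.6/2875 + 0.03577 = 0.06520 s.

0.0652 s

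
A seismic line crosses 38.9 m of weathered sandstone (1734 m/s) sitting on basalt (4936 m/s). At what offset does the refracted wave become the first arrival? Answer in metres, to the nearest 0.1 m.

112.3 m

θ_c = arcsin(1734/4936) = 20.57°, so cos θ_c = 0.9363 and tᵢ = 2h cos θ_c/V₁ = 0.0420 s.
At crossover x/V₁ = x/V₂ + tᵢ ⇒ x = tᵢ/(1/V₁ − 1/V₂) = 0.04201/(5.7670e-04 − 2.0259e-04) = 112.29 m.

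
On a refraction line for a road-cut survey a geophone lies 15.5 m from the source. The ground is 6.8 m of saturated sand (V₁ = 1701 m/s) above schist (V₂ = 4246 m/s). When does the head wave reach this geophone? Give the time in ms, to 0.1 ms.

11.0 ms

t = x/V₂ + 2h·√(V₂²−V₁²)/(V₁V₂).
√(V₂²−V₁²) = √(4246²−1701²) = 3890.4 m/s; delay term = 2·6.8·3890.4/(1701·4246) = 0.00733 s.
t = 15.5/4246 + 0.00733 = 0.01098 s.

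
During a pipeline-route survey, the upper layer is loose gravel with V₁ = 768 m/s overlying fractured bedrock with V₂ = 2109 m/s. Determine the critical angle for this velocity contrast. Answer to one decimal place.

At critical incidence the refracted ray runs along the interface (θ₂ = 90°), so sin θ_c = V₁/V₂.
θ_c = arcsin(768/2109) = arcsin 0.3642 = 21.36°.

21.4°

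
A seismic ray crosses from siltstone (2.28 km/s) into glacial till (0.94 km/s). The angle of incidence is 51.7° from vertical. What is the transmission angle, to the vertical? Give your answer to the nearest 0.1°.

sin θ₁/V₁ = sin θ₂/V₂ ⇒ sin θ₂ = 0.94·sin 51.7°/2.28 = 0.94·0.7848/2.28 = 0.3235.
θ₂ = sin⁻¹(0.3235) = 18.88° (from vertical).

18.9°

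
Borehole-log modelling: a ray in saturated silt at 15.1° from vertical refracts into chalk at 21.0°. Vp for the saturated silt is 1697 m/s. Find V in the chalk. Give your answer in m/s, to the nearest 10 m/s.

2330 m/s

Snell's law: sin 15.1°/V₁ = sin 21.0°/V₂.
V₂ = V₁·sin 21.0°/sin 15.1° = 1697 × 1.3757 = 2334.51 m/s.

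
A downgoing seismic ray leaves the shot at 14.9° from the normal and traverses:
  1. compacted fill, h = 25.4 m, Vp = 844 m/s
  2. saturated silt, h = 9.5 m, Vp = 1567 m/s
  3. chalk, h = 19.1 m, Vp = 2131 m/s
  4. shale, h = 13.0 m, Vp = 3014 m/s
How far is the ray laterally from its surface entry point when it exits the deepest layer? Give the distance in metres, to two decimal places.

58.37 m

Ray parameter p = sin 14.9° / 844 m/s = 3.0466e-04 s/m.
Layer 1: θ = 14.90°; offset = 25.4·tan 14.90° = 6.7584 m.
Layer 2: sin θ = p·1567 = 0.4774 → θ = 28.52°; offset = 9.5·tan 28.52° = 5.1615 m.
Layer 3: sin θ = p·2131 = 0.6492 → θ = 40.48°; offset = 19.1·tan 40.48° = 16.3035 m.
Layer 4: sin θ = p·3014 = 0.9182 → θ = 66.67°; offset = 13.0·tan 66.67° = 30.1433 m.
Summing the layer offsets gives 58.3667 m.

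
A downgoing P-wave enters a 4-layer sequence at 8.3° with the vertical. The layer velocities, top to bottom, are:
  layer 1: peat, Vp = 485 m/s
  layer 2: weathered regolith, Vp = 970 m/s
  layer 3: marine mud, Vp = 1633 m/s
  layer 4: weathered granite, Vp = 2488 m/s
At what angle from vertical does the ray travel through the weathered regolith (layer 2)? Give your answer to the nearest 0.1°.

Snell's law across each interface conserves sin θ / V, so sin θ_2 = V_2·sin θ₁/V₁.
sin θ_2 = 970 × sin 8.3° / 485 = 0.2887.
θ_2 = 16.78° from the vertical.

16.8°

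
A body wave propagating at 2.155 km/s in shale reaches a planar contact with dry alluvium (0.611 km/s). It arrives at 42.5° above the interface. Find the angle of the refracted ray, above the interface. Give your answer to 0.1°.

Angle from the normal: 90° − 42.5° = 47.5°.
sin θ₁/V₁ = sin θ₂/V₂ ⇒ sin θ₂ = 0.611·sin 47.5°/2.155 = 0.611·0.7373/2.155 = 0.2090.
θ₂ = sin⁻¹(0.2090) = 12.07° (from vertical).
From the interface: 90° − 12.07° = 77.93°.

77.9°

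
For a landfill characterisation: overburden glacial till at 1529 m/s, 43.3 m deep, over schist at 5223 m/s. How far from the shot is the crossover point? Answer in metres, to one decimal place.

117.1 m

θ_c = arcsin(1529/5223) = 17.02°, so cos θ_c = 0.9562 and tᵢ = 2h cos θ_c/V₁ = 0.0542 s.
At crossover x/V₁ = x/V₂ + tᵢ ⇒ x = tᵢ/(1/V₁ − 1/V₂) = 0.05416/(6.5402e-04 − 1.9146e-04) = 117.08 m.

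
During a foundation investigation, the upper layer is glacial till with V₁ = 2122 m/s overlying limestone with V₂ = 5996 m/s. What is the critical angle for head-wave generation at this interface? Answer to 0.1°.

Critical incidence: sin θ_c = V₁/V₂ = 2122/5996 = 0.3539.
θ_c = arcsin 0.3539 = 20.73°.

20.7°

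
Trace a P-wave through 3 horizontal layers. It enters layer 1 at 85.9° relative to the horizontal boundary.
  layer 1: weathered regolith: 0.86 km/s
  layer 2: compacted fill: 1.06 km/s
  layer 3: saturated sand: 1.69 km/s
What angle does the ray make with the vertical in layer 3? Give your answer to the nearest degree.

From the normal: θ₁ = 90° − 85.9° = 4.1°.
Snell's law across each interface conserves sin θ / V, so sin θ_3 = V_3·sin θ₁/V₁.
sin θ_3 = 1.69 × sin 4.1° / 0.86 = 0.1405.
θ_3 = arcsin 0.1405 = 8.08°.

8°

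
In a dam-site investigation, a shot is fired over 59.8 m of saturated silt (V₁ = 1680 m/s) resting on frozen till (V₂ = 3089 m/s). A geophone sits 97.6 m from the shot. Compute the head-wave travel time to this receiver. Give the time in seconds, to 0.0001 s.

0.0913 s

t = x/V₂ + 2h·√(V₂²−V₁²)/(V₁V₂).
√(V₂²−V₁²) = √(3089²−1680²) = 2592.2 m/s; delay term = 2·59.8·2592.2/(1680·3089) = 0.05974 s.
t = 97.6/3089 + 0.05974 = 0.09134 s.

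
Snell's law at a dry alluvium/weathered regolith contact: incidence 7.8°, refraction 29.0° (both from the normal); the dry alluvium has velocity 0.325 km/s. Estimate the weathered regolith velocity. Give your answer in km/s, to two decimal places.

1.16 km/s

sin 7.8° = 0.1357; sin 29.0° = 0.4848.
V₂ = V₁·(sin θ₂/sin θ₁) = 0.325·(0.4848/0.1357) = 1.16 km/s.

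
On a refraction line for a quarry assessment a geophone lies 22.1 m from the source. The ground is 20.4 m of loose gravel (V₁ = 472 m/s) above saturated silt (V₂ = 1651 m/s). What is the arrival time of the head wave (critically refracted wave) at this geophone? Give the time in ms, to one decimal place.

θ_c = arcsin(V₁/V₂) = arcsin(472/1651) = 16.61°, cos θ_c = 0.9583.
Intercept time tᵢ = 2h cos θ_c / V₁ = 2·20.4·0.9583/472 = 0.08283 s.
t = x/V₂ + tᵢ = 22.1/1651 + 0.08283 = 0.09622 s.

96.2 ms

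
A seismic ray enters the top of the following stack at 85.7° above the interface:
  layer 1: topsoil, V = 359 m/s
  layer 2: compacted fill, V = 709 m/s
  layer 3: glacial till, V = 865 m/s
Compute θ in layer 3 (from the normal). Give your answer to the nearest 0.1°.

From the normal: θ₁ = 90° − 85.7° = 4.3°.
Ray parameter p = sin 4.3° / 359 = 2.0885e-04 s/m.
sin θ_3 = p·V_3 = 2.0885e-04 × 865 = 0.1807.
θ_3 = arcsin 0.1807 = 10.41°.

10.4°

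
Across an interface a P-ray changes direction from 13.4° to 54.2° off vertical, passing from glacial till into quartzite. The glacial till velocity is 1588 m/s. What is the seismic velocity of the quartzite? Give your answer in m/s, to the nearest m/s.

5558 m/s

Snell's law: sin 13.4°/V₁ = sin 54.2°/V₂.
V₂ = V₁·sin 54.2°/sin 13.4° = 1588 × 3.4998 = 5557.63 m/s.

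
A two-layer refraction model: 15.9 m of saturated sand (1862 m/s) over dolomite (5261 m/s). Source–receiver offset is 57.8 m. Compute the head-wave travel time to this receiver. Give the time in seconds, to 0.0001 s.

0.0270 s

t = x/V₂ + 2h·√(V₂²−V₁²)/(V₁V₂).
√(V₂²−V₁²) = √(5261²−1862²) = 4920.5 m/s; delay term = 2·15.9·4920.5/(1862·5261) = 0.01597 s.
t = 57.8/5261 + 0.01597 = 0.02696 s.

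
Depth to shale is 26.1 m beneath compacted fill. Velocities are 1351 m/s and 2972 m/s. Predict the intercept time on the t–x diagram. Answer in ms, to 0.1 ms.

tᵢ = 2h·√(V₂²−V₁²)/(V₁V₂).
√(V₂²−V₁²) = √(2972²−1351²) = 2647.2 m/s.
tᵢ = 2·26.1·2647.2/(1351·2972) = 0.03442 s.

34.4 ms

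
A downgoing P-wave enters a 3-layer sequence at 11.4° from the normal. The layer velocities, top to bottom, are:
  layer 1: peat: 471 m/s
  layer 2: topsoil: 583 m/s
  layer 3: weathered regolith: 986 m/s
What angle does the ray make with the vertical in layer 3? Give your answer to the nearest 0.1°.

24.4°

Snell's law across each interface conserves sin θ / V, so sin θ_3 = V_3·sin θ₁/V₁.
sin θ_3 = 986 × sin 11.4° / 471 = 0.4138.
θ_3 = 24.44° from the vertical.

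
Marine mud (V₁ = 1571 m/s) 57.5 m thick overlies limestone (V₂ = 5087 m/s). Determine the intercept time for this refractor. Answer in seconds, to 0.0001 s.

0.0696 s

θ_c = arcsin(V₁/V₂) = arcsin(1571/5087) = 17.99°; cos θ_c = 0.9511.
tᵢ = 2h·cos θ_c / V₁ = 2·57.5·0.9511 / 1571 = 0.06962 s.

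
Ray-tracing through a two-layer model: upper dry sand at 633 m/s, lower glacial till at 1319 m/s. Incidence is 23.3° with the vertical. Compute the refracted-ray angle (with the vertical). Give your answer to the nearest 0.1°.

55.5°

Snell's law: sin θ₂ = (V₂/V₁)·sin θ₁ = (1319/633)·sin 23.3° = 0.8242.
θ₂ = arcsin 0.8242 = 55.51° from the normal.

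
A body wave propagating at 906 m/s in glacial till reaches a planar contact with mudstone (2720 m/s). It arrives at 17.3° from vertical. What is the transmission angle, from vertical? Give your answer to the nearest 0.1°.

63.2°

sin θ₁/V₁ = sin θ₂/V₂ ⇒ sin θ₂ = 2720·sin 17.3°/906 = 2720·0.2974/906 = 0.8928.
θ₂ = arcsin 0.8928 = 63.22° from the normal.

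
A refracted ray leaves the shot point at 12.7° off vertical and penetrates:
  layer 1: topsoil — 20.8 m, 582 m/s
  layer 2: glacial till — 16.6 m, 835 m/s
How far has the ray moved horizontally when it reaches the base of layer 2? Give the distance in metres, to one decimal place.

p = sin θ₁/V₁ = sin 12.7°/582 = 3.7774e-04 s/m is conserved through the stack.
Layer 1: θ = 12.70°; offset = 20.8·tan 12.70° = 4.687 m.
Layer 2: sin θ = p·835 = 0.3154 → θ = 18.39°; offset = 16.6·tan 18.39° = 5.518 m.
Total horizontal offset = 10.205 m.

10.2 m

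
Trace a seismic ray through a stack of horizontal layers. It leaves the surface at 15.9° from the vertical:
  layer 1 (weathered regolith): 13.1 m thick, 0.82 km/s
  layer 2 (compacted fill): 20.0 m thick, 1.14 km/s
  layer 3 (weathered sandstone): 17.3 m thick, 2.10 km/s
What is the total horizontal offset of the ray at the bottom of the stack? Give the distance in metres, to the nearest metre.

Ray parameter p = sin 15.9° / 0.82 km/s = 3.3410e-01 s/km.
Layer 1: θ = 15.90°; offset = 13.1·tan 15.90° = 3.732 m.
Layer 2: sin θ = p·1.14 = 0.3809 → θ = 22.39°; offset = 20.0·tan 22.39° = 8.238 m.
Layer 3: sin θ = p·2.10 = 0.7016 → θ = 44.56°; offset = 17.3·tan 44.56° = 17.034 m.
Σ offsets = 29.004 m.

29 m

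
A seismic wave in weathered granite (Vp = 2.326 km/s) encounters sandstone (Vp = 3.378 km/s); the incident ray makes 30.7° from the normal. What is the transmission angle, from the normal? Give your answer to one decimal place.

sin θ₁/V₁ = sin θ₂/V₂ ⇒ sin θ₂ = 3.378·sin 30.7°/2.326 = 3.378·0.5105/2.326 = 0.7415.
θ₂ = arcsin 0.7415 = 47.86° from the normal.

47.9°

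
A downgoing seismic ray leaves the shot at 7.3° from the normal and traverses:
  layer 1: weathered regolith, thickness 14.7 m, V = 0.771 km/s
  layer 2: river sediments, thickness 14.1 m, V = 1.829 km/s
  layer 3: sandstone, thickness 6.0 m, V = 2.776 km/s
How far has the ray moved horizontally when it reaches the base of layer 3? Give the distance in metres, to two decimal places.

Apply Snell's law at each interface; in layer i the horizontal offset is hᵢ·tan θᵢ.
Layer 1: θ = 7.30°; offset = 14.7·tan 7.30° = 1.8831 m.
Layer 2: sin θ = 1.829·sin 7.3°/0.771 = 0.3014, θ = 17.54°; offset = 14.1·tan 17.54° = 4.4575 m.
Layer 3: sin θ = 2.776·sin 7.3°/0.771 = 0.4575, θ = 27.23°; offset = 6.0·tan 27.23° = 3.0870 m.
Σ offsets = 9.4276 m.

9.43 m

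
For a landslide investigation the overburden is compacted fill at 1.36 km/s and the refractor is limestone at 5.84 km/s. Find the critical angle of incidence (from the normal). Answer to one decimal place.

Critical incidence: sin θ_c = V₁/V₂ = 1.36/5.84 = 0.2329.
θ_c = arcsin 0.2329 = 13.47°.

13.5°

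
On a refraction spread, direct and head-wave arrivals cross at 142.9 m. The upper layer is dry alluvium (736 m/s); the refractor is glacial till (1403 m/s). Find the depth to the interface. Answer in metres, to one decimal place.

h = (x_cross/2)·√((V₂−V₁)/(V₂+V₁)).
(V₂−V₁)/(V₂+V₁) = (1403−736)/(1403+736) = 0.3118; √ = 0.5584.
h = (142.9/2)·0.5584 = 39.90 m.

39.9 m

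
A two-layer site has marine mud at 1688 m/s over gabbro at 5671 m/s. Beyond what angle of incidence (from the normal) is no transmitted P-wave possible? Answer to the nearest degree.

17°

At critical incidence the refracted ray runs along the interface (θ₂ = 90°), so sin θ_c = V₁/V₂.
θ_c = arcsin(1688/5671) = arcsin 0.2977 = 17.32°.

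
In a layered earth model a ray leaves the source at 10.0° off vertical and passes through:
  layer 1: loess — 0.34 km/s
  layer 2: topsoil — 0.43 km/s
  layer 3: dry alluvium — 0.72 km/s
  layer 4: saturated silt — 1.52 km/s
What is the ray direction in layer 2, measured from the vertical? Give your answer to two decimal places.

12.69°

Ray parameter p = sin 10.0° / 0.34 = 5.1073e-01 s/km.
sin θ_2 = p·V_2 = 5.1073e-01 × 0.43 = 0.2196.
θ_2 = arcsin 0.2196 = 12.69°.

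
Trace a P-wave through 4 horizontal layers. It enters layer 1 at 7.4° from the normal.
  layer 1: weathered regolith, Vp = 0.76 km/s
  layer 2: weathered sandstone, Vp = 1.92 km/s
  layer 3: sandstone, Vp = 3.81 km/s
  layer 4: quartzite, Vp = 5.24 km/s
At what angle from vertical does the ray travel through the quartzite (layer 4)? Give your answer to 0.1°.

Snell's law across each interface conserves sin θ / V, so sin θ_4 = V_4·sin θ₁/V₁.
sin θ_4 = 5.24 × sin 7.4° / 0.76 = 0.8880.
θ_4 = arcsin 0.8880 = 62.62°.

62.6°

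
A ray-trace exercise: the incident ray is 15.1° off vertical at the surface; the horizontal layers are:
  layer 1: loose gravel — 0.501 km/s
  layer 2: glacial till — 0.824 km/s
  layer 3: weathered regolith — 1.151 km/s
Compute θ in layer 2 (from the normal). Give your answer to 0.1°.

Snell's law across each interface conserves sin θ / V, so sin θ_2 = V_2·sin θ₁/V₁.
sin θ_2 = 0.824 × sin 15.1° / 0.501 = 0.4285.
θ_2 = 25.37° from the vertical.

25.4°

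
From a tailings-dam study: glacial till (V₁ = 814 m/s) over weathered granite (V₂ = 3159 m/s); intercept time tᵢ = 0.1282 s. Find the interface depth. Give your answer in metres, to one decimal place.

θ_c = arcsin(814/3159) = 14.93°; cos θ_c = 0.9662.
tᵢ = 2h cos θ_c/V₁ ⇒ h = tᵢ·V₁/(2 cos θ_c) = 0.1282·814/(2·0.9662) = 54.00 m.

54.0 m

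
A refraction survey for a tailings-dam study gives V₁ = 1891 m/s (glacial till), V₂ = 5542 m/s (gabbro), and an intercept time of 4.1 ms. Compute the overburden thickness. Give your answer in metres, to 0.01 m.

4.12 m

θ_c = arcsin(1891/5542) = 19.95°; cos θ_c = 0.9400.
tᵢ = 2h cos θ_c/V₁ ⇒ h = tᵢ·V₁/(2 cos θ_c) = 0.0041·1891/(2·0.9400) = 4.12 m.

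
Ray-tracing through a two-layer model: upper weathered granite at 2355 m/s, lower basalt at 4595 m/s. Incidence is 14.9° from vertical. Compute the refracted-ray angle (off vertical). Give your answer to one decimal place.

sin θ₁/V₁ = sin θ₂/V₂ ⇒ sin θ₂ = 4595·sin 14.9°/2355 = 4595·0.2571/2355 = 0.5017.
θ₂ = arcsin 0.5017 = 30.11° from the normal.

30.1°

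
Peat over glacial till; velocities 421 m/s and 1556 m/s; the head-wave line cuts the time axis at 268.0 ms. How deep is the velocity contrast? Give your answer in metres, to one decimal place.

58.6 m

θ_c = arcsin(421/1556) = 15.70°; cos θ_c = 0.9627.
tᵢ = 2h cos θ_c/V₁ ⇒ h = tᵢ·V₁/(2 cos θ_c) = 0.268·421/(2·0.9627) = 58.60 m.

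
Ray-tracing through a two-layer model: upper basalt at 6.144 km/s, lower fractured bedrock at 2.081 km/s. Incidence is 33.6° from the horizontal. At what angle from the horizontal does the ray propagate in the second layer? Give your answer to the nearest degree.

Convert to the normal: θ₁ = 90° − 33.6° = 56.4°.
sin θ₁/V₁ = sin θ₂/V₂ ⇒ sin θ₂ = 2.081·sin 56.4°/6.144 = 2.081·0.8329/6.144 = 0.2821.
θ₂ = arcsin 0.2821 = 16.39° from the normal.
From the interface: 90° − 16.39° = 73.61°.

74°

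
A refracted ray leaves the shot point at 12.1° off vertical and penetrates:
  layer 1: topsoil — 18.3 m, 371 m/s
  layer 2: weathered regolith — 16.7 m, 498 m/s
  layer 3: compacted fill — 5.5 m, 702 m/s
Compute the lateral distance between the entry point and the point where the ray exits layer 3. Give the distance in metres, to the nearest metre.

11 m

p = sin θ₁/V₁ = sin 12.1°/371 = 5.6501e-04 s/m is conserved through the stack.
Layer 1: θ = 12.10°; offset = 18.3·tan 12.10° = 3.923 m.
Layer 2: sin θ = p·498 = 0.2814 → θ = 16.34°; offset = 16.7·tan 16.34° = 4.897 m.
Layer 3: sin θ = p·702 = 0.3966 → θ = 23.37°; offset = 5.5·tan 23.37° = 2.376 m.
Total horizontal offset = 11.196 m.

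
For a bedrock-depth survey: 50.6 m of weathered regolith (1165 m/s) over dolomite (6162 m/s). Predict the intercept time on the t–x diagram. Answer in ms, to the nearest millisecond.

θ_c = arcsin(V₁/V₂) = arcsin(1165/6162) = 10.90°; cos θ_c = 0.9820.
tᵢ = 2h·cos θ_c / V₁ = 2·50.6·0.9820 / 1165 = 0.08530 s.

85 ms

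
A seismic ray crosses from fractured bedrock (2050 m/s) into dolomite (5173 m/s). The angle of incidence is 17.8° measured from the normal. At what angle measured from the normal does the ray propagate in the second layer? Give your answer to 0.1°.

sin θ₁/V₁ = sin θ₂/V₂ ⇒ sin θ₂ = 5173·sin 17.8°/2050 = 5173·0.3057/2050 = 0.7714.
θ₂ = sin⁻¹(0.7714) = 50.48° (from vertical).

50.5°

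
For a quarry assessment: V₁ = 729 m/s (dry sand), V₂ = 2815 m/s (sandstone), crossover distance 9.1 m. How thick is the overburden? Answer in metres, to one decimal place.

3.5 m

h = (x_cross/2)·√((V₂−V₁)/(V₂+V₁)).
(V₂−V₁)/(V₂+V₁) = (2815−729)/(2815+729) = 0.5886; √ = 0.7672.
h = (9.1/2)·0.7672 = 3.49 m.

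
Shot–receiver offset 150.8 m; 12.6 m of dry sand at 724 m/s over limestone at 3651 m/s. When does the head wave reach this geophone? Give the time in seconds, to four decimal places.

t = x/V₂ + 2h·√(V₂²−V₁²)/(V₁V₂).
√(V₂²−V₁²) = √(3651²−724²) = 3578.5 m/s; delay term = 2·12.6·3578.5/(724·3651) = 0.03412 s.
t = 150.8/3651 + 0.03412 = 0.07542 s.

0.0754 s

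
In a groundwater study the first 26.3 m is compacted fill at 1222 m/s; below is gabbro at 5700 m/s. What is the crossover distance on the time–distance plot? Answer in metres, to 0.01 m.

65.40 m

θ_c = arcsin(1222/5700) = 12.38°, so cos θ_c = 0.9767 and tᵢ = 2h cos θ_c/V₁ = 0.0420 s.
At crossover x/V₁ = x/V₂ + tᵢ ⇒ x = tᵢ/(1/V₁ − 1/V₂) = 0.04204/(8.1833e-04 − 1.7544e-04) = 65.40 m.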